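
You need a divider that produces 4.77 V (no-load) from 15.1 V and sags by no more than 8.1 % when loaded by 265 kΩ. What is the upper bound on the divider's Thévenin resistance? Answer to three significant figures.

Loading drop = R_th/(R_th + R_L) ≤ 0.0810, so R_th ≤ R_L · ε/(1−ε) = 265 kΩ × 0.0810/0.9190 = 23.4 kΩ.
(Any R1, R2 with R2/(R1+R2) = 0.316 and R1‖R2 ≤ 23.4 kΩ will meet the spec.)

R_th ≤ 23.4 kΩ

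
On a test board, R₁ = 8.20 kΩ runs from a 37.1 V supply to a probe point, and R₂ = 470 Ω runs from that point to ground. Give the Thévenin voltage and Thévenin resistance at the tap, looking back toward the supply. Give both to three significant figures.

V_th = 2.01 V, R_th = 445 Ω

V_th is the open-circuit tap voltage: 37.1 × 470/(8200 + 470) = 2.01 V.
With the supply zeroed, R₁ and R₂ appear in parallel from the tap: R_th = R₁‖R₂ = (8200 × 470)/8670 = 445 Ω.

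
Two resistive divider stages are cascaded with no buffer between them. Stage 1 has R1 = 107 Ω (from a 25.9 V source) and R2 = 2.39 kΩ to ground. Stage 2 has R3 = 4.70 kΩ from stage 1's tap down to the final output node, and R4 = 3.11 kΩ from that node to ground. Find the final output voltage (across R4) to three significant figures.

Stage 2 presents R3+R4 = 7810 Ω as a load on stage 1's tap.
Stage 1's lower leg becomes R2‖(R3+R4) = 1830 Ω, so V_mid = 25.9 × 1830/1937 = 24.47 V.
Stage 2 is itself unloaded: V_out = V_mid × R4/(R3+R4) = 24.47 × 3110/7810 = 9.74 V.

V_out ≈ 9.74 V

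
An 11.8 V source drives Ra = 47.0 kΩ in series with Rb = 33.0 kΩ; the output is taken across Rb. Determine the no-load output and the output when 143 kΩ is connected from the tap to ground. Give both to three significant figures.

Open-circuit: V = 11.8 × 33.0/(47.0 + 33.0) = 4.87 V.
With the load, Rb becomes Rb‖R_L = 26.81 kΩ, so V = 11.8 × 26.81/73.81 = 4.29 V.

Unloaded: 4.87 V; loaded: 4.29 V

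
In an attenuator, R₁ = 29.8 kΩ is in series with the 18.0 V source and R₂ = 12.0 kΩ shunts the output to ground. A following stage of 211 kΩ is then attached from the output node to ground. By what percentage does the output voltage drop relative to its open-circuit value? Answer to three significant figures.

3.90 %

The divider's output (Thévenin) resistance is R₁‖R₂ = 8.555 kΩ.
Fractional drop under load = R_th/(R_th + R_L) = 8.555 / (8.555 + 211) = 0.03897.
So the output falls by 3.90 %.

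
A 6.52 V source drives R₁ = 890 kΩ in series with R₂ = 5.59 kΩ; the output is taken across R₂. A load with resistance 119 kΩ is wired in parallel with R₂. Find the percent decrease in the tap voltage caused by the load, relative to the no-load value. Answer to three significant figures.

4.46 %

The divider's output (Thévenin) resistance is R₁‖R₂ = 5.555 kΩ.
Fractional drop under load = R_th/(R_th + R_L) = 5.555 / (5.555 + 119) = 0.04460.
So the output falls by 4.46 %.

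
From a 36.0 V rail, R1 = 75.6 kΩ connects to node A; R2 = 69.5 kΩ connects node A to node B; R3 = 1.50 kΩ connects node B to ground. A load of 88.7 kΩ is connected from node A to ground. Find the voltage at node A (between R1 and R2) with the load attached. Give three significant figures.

Below node A the series string R2+R3 = 71.00 kΩ sits in parallel with the 88.7 kΩ load: 39.43 kΩ.
V_A = 36.0 × 39.43/(75.6 + 39.43) = 12.3 V.

V ≈ 12.3 V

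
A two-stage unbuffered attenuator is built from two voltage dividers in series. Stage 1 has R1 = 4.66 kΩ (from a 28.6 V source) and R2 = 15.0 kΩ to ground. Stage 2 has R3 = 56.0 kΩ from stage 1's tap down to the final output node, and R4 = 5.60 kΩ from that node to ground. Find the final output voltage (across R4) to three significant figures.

Stage 2 presents R3+R4 = 61.60 kΩ as a load on stage 1's tap.
Stage 1's lower leg becomes R2‖(R3+R4) = 12.06 kΩ, so V_mid = 28.6 × 12.06/16.72 = 20.63 V.
Stage 2 is itself unloaded: V_out = V_mid × R4/(R3+R4) = 20.63 × 5.60/61.60 = 1.88 V.

V_out ≈ 1.88 V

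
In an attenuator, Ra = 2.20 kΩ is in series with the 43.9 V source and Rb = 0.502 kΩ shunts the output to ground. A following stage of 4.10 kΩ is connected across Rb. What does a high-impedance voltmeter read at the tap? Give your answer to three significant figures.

V_out ≈ 7.42 V

The load sits in parallel with Rb: Rb‖R_L = (502 × 4100) / (502 + 4100) = 447.2 Ω.
V_out = 43.9 × 447.2 / (2200 + 447.2) = 43.9 × 447.2/2647 = 7.42 V.
(Unloaded it would have been 8.16 V.)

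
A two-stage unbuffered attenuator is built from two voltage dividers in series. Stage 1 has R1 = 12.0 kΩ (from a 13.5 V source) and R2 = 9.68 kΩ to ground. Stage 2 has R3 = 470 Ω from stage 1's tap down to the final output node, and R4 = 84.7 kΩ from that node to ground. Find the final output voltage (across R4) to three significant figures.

V_out ≈ 5.64 V

Stage 2 presents R3+R4 = 85170 Ω as a load on stage 1's tap.
Stage 1's lower leg becomes R2‖(R3+R4) = 8692 Ω, so V_mid = 13.5 × 8692/20690 = 5.671 V.
Stage 2 is itself unloaded: V_out = V_mid × R4/(R3+R4) = 5.671 × 84700/85170 = 5.64 V.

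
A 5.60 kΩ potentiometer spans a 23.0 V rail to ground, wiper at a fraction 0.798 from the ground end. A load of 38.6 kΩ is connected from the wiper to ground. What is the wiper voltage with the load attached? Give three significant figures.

The wiper splits the pot into (1−α)R = 1.131 kΩ above and αR = 4.469 kΩ below.
Lower section ‖ load = 4.005 kΩ.
V_wiper = 23.0 × 4.005/(1.131 + 4.005) = 17.9 V.

V ≈ 17.9 V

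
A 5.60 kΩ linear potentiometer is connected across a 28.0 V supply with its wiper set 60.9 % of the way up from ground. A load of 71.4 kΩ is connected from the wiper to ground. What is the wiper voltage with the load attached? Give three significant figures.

V ≈ 16.7 V

The wiper splits the pot into (1−α)R = 2.190 kΩ above and αR = 3.410 kΩ below.
Lower section ‖ load = 3.255 kΩ.
V_wiper = 28.0 × 3.255/(2.190 + 3.255) = 16.7 V.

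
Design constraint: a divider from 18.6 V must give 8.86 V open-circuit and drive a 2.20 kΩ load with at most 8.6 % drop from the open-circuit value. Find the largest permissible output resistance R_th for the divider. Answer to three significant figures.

Loading drop = R_th/(R_th + R_L) ≤ 0.0860, so R_th ≤ R_L · ε/(1−ε) = 2.20 kΩ × 0.0860/0.9140 = 207 Ω.

R_th ≤ 207 Ω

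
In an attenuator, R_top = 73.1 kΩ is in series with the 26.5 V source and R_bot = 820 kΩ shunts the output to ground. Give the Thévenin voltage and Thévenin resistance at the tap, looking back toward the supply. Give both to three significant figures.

V_th = 24.3 V, R_th = 67.1 kΩ

V_th is the open-circuit tap voltage: 26.5 × 820/(73.1 + 820) = 24.3 V.
With the supply zeroed, R_top and R_bot appear in parallel from the tap: R_th = R_top‖R_bot = (73.1 × 820)/893.1 = 67.1 kΩ.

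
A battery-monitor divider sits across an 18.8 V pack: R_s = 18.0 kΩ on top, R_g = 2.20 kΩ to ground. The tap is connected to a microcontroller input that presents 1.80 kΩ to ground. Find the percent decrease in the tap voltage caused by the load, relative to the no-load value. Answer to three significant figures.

The divider's output (Thévenin) resistance is R_s‖R_g = 1.960 kΩ.
Fractional drop under load = R_th/(R_th + R_L) = 1.960 / (1.960 + 1.80) = 0.5213.
So the output falls by 52.1 %.

52.1 %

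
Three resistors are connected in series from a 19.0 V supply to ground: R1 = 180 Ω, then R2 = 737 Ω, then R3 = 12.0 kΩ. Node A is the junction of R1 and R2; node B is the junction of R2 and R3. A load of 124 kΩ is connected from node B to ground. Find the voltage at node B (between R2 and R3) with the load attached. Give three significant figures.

V ≈ 17.5 V

At node B, R3 is in parallel with the load: R3‖R_L = 10940 Ω.
Below node A the resistance is R2 + (R3‖R_L) = 11680 Ω, so V_A = 19.0 × 11680/11860 = 18.71 V.
Then V_B = V_A × (R3‖R_L)/(R2 + R3‖R_L) = 18.71 × 10940/11680 = 17.5 V.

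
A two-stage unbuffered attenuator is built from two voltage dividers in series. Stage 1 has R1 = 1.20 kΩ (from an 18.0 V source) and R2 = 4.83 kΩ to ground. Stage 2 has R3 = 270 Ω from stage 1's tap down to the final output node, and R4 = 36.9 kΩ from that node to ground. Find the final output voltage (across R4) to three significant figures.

V_out ≈ 14.0 V

Stage 2 presents R3+R4 = 37170 Ω as a load on stage 1's tap.
Stage 1's lower leg becomes R2‖(R3+R4) = 4275 Ω, so V_mid = 18.0 × 4275/5475 = 14.05 V.
Stage 2 is itself unloaded: V_out = V_mid × R4/(R3+R4) = 14.05 × 36900/37170 = 14.0 V.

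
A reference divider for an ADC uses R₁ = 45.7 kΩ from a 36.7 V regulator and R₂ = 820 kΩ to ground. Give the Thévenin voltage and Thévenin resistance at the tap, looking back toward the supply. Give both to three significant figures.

V_th is the open-circuit tap voltage: 36.7 × 820/(45.7 + 820) = 34.8 V.
With the supply zeroed, R₁ and R₂ appear in parallel from the tap: R_th = R₁‖R₂ = (45.7 × 820)/865.7 = 43.3 kΩ.

V_th = 34.8 V, R_th = 43.3 kΩ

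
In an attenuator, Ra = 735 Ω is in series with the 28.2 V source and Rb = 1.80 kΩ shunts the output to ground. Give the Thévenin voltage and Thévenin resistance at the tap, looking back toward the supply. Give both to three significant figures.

V_th = 20.0 V, R_th = 522 Ω

V_th is the open-circuit tap voltage: 28.2 × 1800/(735 + 1800) = 20.0 V.
With the supply zeroed, Ra and Rb appear in parallel from the tap: R_th = Ra‖Rb = (735 × 1800)/2535 = 522 Ω.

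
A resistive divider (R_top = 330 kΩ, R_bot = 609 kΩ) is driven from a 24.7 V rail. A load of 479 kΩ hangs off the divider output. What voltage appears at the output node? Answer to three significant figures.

The load sits in parallel with R_bot: R_bot‖R_L = (609 × 479) / (609 + 479) = 268.1 kΩ.
V_out = 24.7 × 268.1 / (330 + 268.1) = 24.7 × 268.1/598.1 = 11.1 V.

V_out ≈ 11.1 V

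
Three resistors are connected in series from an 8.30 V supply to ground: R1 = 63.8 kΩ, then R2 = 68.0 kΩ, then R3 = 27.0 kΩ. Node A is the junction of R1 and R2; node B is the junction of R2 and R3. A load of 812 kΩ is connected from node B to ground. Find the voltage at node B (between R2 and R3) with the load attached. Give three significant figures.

V ≈ 1.37 V

At node B, R3 is in parallel with the load: R3‖R_L = 26.13 kΩ.
Below node A the resistance is R2 + (R3‖R_L) = 94.13 kΩ, so V_A = 8.30 × 94.13/157.9 = 4.947 V.
Then V_B = V_A × (R3‖R_L)/(R2 + R3‖R_L) = 4.947 × 26.13/94.13 = 1.37 V.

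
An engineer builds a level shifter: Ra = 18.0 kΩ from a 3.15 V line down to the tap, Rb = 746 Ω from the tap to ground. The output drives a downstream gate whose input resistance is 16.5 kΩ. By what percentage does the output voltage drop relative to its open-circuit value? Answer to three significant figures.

The divider's output (Thévenin) resistance is Ra‖Rb = 716.3 Ω.
Fractional drop under load = R_th/(R_th + R_L) = 716.3 / (716.3 + 16500) = 0.04161.
So the output falls by 4.16 %.

4.16 %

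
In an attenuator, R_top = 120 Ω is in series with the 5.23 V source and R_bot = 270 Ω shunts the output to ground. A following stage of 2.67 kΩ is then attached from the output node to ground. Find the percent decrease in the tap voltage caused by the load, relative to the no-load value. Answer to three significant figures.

3.02 %

The divider's output (Thévenin) resistance is R_top‖R_bot = 83.08 Ω.
Fractional drop under load = R_th/(R_th + R_L) = 83.08 / (83.08 + 2670) = 0.03018.
So the output falls by 3.02 %.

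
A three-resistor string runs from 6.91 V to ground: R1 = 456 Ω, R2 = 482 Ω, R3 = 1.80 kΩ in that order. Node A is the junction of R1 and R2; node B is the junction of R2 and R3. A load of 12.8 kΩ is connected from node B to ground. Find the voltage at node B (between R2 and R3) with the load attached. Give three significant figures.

At node B, R3 is in parallel with the load: R3‖R_L = 1578 Ω.
Below node A the resistance is R2 + (R3‖R_L) = 2060 Ω, so V_A = 6.91 × 2060/2516 = 5.658 V.
Then V_B = V_A × (R3‖R_L)/(R2 + R3‖R_L) = 5.658 × 1578/2060 = 4.33 V.

V ≈ 4.33 V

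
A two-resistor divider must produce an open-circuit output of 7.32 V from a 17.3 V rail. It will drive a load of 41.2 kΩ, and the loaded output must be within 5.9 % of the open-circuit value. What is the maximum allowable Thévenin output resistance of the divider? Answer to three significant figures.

Loading drop = R_th/(R_th + R_L) ≤ 0.0590, so R_th ≤ R_L · ε/(1−ε) = 41.2 kΩ × 0.0590/0.9410 = 2.58 kΩ.

R_th ≤ 2.58 kΩ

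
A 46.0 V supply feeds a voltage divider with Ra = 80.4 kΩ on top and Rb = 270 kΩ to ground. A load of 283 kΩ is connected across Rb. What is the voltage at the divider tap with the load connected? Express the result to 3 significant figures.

V_out ≈ 29.1 V

The load sits in parallel with Rb: Rb‖R_L = (270 × 283) / (270 + 283) = 138.2 kΩ.
V_out = 46.0 × 138.2 / (80.4 + 138.2) = 46.0 × 138.2/218.6 = 29.1 V.
(Unloaded it would have been 35.4 V.)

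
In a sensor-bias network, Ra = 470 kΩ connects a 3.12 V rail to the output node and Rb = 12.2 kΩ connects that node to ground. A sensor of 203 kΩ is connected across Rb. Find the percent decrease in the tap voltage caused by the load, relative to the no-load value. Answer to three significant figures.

The divider's output (Thévenin) resistance is Ra‖Rb = 11.89 kΩ.
Fractional drop under load = R_th/(R_th + R_L) = 11.89 / (11.89 + 203) = 0.05534.
So the output falls by 5.53 %.

5.53 %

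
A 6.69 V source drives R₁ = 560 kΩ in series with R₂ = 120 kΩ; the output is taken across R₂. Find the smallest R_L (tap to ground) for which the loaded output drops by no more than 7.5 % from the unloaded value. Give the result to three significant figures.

Output resistance R_th = R₁‖R₂ = (560 × 120)/680.0 = 98.82 kΩ.
The fractional drop is R_th/(R_th + R_L); requiring this ≤ 0.0750 gives R_L ≥ R_th(1/0.0750 − 1) = 98.82 × 12.33 = 1.22 MΩ.

R_L(min) ≈ 1.22 MΩ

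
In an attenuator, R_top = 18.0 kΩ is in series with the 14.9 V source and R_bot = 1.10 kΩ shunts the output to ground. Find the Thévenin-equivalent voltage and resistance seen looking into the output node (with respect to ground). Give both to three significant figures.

V_th = 0.858 V, R_th = 1.04 kΩ

V_th is the open-circuit tap voltage: 14.9 × 1.10/(18.0 + 1.10) = 0.858 V.
With the supply zeroed, R_top and R_bot appear in parallel from the tap: R_th = R_top‖R_bot = (18.0 × 1.10)/19.10 = 1.04 kΩ.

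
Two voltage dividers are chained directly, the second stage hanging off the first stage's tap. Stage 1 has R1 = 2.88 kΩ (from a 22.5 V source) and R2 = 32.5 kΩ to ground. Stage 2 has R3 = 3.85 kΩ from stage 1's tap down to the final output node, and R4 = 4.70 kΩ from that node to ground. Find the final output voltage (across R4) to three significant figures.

Stage 2 presents R3+R4 = 8.550 kΩ as a load on stage 1's tap.
Stage 1's lower leg becomes R2‖(R3+R4) = 6.769 kΩ, so V_mid = 22.5 × 6.769/9.649 = 15.78 V.
Stage 2 is itself unloaded: V_out = V_mid × R4/(R3+R4) = 15.78 × 4.70/8.550 = 8.68 V.

V_out ≈ 8.68 V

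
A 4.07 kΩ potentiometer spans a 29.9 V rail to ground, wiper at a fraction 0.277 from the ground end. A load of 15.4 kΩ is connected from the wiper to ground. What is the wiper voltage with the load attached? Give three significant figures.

V ≈ 7.87 V

The wiper splits the pot into (1−α)R = 2.943 kΩ above and αR = 1.127 kΩ below.
Lower section ‖ load = 1.050 kΩ.
V_wiper = 29.9 × 1.050/(2.943 + 1.050) = 7.87 V.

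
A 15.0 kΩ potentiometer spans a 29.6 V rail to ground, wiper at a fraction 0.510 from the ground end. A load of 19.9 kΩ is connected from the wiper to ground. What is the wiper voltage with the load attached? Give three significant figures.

V ≈ 12.7 V

The wiper splits the pot into (1−α)R = 7.350 kΩ above and αR = 7.650 kΩ below.
Lower section ‖ load = 5.526 kΩ.
V_wiper = 29.6 × 5.526/(7.350 + 5.526) = 12.7 V.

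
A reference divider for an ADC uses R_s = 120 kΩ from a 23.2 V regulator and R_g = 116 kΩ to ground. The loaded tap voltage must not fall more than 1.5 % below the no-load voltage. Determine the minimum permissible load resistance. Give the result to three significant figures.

R_L(min) ≈ 3.87 MΩ

Output resistance R_th = R_s‖R_g = (120 × 116)/236.0 = 58.98 kΩ.
The fractional drop is R_th/(R_th + R_L); requiring this ≤ 0.0150 gives R_L ≥ R_th(1/0.0150 − 1) = 58.98 × 65.67 = 3.87 MΩ.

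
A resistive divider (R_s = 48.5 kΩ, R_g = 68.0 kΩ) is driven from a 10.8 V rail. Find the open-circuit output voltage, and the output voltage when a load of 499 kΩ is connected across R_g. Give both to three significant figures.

Open-circuit: V = 10.8 × 68.0/(48.5 + 68.0) = 6.30 V.
With the load, R_g becomes R_g‖R_L = 59.84 kΩ, so V = 10.8 × 59.84/108.3 = 5.97 V.

Unloaded: 6.30 V; loaded: 5.97 V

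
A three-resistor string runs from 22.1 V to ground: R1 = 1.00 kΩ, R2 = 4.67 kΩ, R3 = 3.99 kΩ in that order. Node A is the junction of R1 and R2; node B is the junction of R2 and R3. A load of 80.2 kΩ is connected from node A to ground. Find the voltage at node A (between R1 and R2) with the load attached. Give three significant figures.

V ≈ 19.6 V

Below node A the series string R2+R3 = 8.660 kΩ sits in parallel with the 80.2 kΩ load: 7.816 kΩ.
V_A = 22.1 × 7.816/(1.00 + 7.816) = 19.6 V.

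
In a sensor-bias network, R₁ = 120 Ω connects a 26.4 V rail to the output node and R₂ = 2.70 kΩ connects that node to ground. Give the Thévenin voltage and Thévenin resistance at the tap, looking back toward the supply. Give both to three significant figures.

V_th is the open-circuit tap voltage: 26.4 × 2700/(120 + 2700) = 25.3 V.
With the supply zeroed, R₁ and R₂ appear in parallel from the tap: R_th = R₁‖R₂ = (120 × 2700)/2820 = 115 Ω.

V_th = 25.3 V, R_th = 115 Ω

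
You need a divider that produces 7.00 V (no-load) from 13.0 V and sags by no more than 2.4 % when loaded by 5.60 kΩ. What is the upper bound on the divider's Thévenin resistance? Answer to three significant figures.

Loading drop = R_th/(R_th + R_L) ≤ 0.0240, so R_th ≤ R_L · ε/(1−ε) = 5.60 kΩ × 0.0240/0.9760 = 138 Ω.

R_th ≤ 138 Ω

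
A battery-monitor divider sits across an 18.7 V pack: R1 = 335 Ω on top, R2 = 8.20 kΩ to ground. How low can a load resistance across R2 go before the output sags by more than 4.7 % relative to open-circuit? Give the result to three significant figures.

R_L(min) ≈ 6.53 kΩ

Output resistance R_th = R1‖R2 = (335 × 8200)/8535 = 321.9 Ω.
The fractional drop is R_th/(R_th + R_L); requiring this ≤ 0.0470 gives R_L ≥ R_th(1/0.0470 − 1) = 321.9 × 20.28 = 6.53 kΩ.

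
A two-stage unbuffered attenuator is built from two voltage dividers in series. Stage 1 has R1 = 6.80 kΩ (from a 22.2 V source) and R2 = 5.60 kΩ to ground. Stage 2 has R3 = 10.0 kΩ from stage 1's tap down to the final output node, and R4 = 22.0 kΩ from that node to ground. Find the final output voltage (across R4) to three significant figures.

V_out ≈ 6.29 V

Stage 2 presents R3+R4 = 32.00 kΩ as a load on stage 1's tap.
Stage 1's lower leg becomes R2‖(R3+R4) = 4.766 kΩ, so V_mid = 22.2 × 4.766/11.57 = 9.148 V.
Stage 2 is itself unloaded: V_out = V_mid × R4/(R3+R4) = 9.148 × 22.0/32.00 = 6.29 V.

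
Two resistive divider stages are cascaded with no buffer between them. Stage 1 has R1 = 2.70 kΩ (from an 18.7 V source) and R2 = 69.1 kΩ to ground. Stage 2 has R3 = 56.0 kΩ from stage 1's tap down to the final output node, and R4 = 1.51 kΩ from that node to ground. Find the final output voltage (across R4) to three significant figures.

V_out ≈ 0.452 V

Stage 2 presents R3+R4 = 57.51 kΩ as a load on stage 1's tap.
Stage 1's lower leg becomes R2‖(R3+R4) = 31.39 kΩ, so V_mid = 18.7 × 31.39/34.09 = 17.22 V.
Stage 2 is itself unloaded: V_out = V_mid × R4/(R3+R4) = 17.22 × 1.51/57.51 = 0.452 V.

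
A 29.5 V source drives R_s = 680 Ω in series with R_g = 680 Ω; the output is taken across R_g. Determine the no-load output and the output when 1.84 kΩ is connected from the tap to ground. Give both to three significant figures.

Open-circuit: V = 29.5 × 680/(680 + 680) = 14.8 V.
With the load, R_g becomes R_g‖R_L = 496.5 Ω, so V = 29.5 × 496.5/1177 = 12.4 V.

Unloaded: 14.8 V; loaded: 12.4 V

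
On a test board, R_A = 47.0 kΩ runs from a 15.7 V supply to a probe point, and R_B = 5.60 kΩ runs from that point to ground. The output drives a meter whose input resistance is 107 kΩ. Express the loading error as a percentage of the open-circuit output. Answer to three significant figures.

The divider's output (Thévenin) resistance is R_A‖R_B = 5.004 kΩ.
Fractional drop under load = R_th/(R_th + R_L) = 5.004 / (5.004 + 107) = 0.04468.
So the output falls by 4.47 %.

4.47 %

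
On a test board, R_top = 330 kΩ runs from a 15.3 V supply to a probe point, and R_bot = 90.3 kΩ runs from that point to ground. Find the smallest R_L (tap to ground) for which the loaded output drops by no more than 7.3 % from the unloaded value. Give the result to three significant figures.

R_L(min) ≈ 900 kΩ

Output resistance R_th = R_top‖R_bot = (330 × 90.3)/420.3 = 70.90 kΩ.
The fractional drop is R_th/(R_th + R_L); requiring this ≤ 0.0730 gives R_L ≥ R_th(1/0.0730 − 1) = 70.90 × 12.70 = 900 kΩ.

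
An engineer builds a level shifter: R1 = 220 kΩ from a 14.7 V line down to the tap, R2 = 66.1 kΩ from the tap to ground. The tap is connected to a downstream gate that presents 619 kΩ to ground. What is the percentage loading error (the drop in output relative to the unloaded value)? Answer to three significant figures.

The divider's output (Thévenin) resistance is R1‖R2 = 50.83 kΩ.
Fractional drop under load = R_th/(R_th + R_L) = 50.83 / (50.83 + 619) = 0.07588.
So the output falls by 7.59 %.

7.59 %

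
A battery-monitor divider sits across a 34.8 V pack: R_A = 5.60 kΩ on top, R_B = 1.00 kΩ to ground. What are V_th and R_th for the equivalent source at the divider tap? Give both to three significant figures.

V_th = 5.27 V, R_th = 848 Ω

V_th is the open-circuit tap voltage: 34.8 × 1.00/(5.60 + 1.00) = 5.27 V.
With the supply zeroed, R_A and R_B appear in parallel from the tap: R_th = R_A‖R_B = (5.60 × 1.00)/6.600 = 848 Ω.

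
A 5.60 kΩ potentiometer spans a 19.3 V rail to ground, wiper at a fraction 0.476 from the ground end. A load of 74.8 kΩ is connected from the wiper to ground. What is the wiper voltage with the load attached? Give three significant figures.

V ≈ 9.02 V

The wiper splits the pot into (1−α)R = 2.934 kΩ above and αR = 2.666 kΩ below.
Lower section ‖ load = 2.574 kΩ.
V_wiper = 19.3 × 2.574/(2.934 + 2.574) = 9.02 V.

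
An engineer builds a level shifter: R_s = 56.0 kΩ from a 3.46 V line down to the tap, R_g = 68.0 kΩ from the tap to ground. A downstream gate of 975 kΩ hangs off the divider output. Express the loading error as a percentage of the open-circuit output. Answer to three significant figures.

The divider's output (Thévenin) resistance is R_s‖R_g = 30.71 kΩ.
Fractional drop under load = R_th/(R_th + R_L) = 30.71 / (30.71 + 975) = 0.03054.
So the output falls by 3.05 %.

3.05 %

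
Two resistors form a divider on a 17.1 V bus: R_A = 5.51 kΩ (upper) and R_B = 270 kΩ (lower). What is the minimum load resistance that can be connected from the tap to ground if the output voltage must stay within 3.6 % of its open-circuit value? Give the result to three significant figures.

R_L(min) ≈ 145 kΩ

Output resistance R_th = R_A‖R_B = (5.51 × 270)/275.5 = 5.400 kΩ.
The fractional drop is R_th/(R_th + R_L); requiring this ≤ 0.0360 gives R_L ≥ R_th(1/0.0360 − 1) = 5.400 × 26.78 = 145 kΩ.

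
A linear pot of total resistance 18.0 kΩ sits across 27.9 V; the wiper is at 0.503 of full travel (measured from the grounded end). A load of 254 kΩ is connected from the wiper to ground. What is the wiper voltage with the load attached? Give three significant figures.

V ≈ 13.8 V

The wiper splits the pot into (1−α)R = 8.946 kΩ above and αR = 9.054 kΩ below.
Lower section ‖ load = 8.742 kΩ.
V_wiper = 27.9 × 8.742/(8.946 + 8.742) = 13.8 V.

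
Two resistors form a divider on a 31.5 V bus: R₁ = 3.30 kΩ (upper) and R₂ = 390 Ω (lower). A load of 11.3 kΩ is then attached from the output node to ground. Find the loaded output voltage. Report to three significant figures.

The load sits in parallel with R₂: R₂‖R_L = (390 × 11300) / (390 + 11300) = 377.0 Ω.
V_out = 31.5 × 377.0 / (3300 + 377.0) = 31.5 × 377.0/3677 = 3.23 V.

V_out ≈ 3.23 V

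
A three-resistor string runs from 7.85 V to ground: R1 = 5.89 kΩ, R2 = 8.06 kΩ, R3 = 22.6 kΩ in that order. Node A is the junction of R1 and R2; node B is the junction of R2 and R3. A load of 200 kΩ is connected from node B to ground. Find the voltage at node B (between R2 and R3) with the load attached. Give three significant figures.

V ≈ 4.65 V

At node B, R3 is in parallel with the load: R3‖R_L = 20.31 kΩ.
Below node A the resistance is R2 + (R3‖R_L) = 28.37 kΩ, so V_A = 7.85 × 28.37/34.26 = 6.500 V.
Then V_B = V_A × (R3‖R_L)/(R2 + R3‖R_L) = 6.500 × 20.31/28.37 = 4.65 V.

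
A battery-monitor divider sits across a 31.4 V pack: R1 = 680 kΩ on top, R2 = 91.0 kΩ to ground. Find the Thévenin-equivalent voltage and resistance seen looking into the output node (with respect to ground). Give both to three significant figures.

V_th is the open-circuit tap voltage: 31.4 × 91.0/(680 + 91.0) = 3.71 V.
With the supply zeroed, R1 and R2 appear in parallel from the tap: R_th = R1‖R2 = (680 × 91.0)/771.0 = 80.3 kΩ.

V_th = 3.71 V, R_th = 80.3 kΩ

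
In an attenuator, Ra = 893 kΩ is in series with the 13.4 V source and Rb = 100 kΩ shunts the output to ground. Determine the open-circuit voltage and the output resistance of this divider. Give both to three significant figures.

V_th = 1.35 V, R_th = 89.9 kΩ

V_th is the open-circuit tap voltage: 13.4 × 100/(893 + 100) = 1.35 V.
With the supply zeroed, Ra and Rb appear in parallel from the tap: R_th = Ra‖Rb = (893 × 100)/993.0 = 89.9 kΩ.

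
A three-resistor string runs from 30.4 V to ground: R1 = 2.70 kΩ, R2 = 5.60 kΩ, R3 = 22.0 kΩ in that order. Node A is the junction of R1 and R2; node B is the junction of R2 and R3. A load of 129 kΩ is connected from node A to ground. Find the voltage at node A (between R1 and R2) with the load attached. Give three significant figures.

V ≈ 27.2 V

Below node A the series string R2+R3 = 27.60 kΩ sits in parallel with the 129 kΩ load: 22.74 kΩ.
V_A = 30.4 × 22.74/(2.70 + 22.74) = 27.2 V.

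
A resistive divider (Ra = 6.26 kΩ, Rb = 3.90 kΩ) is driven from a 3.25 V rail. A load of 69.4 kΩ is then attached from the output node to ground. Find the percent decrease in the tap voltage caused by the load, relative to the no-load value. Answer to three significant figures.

The divider's output (Thévenin) resistance is Ra‖Rb = 2.403 kΩ.
Fractional drop under load = R_th/(R_th + R_L) = 2.403 / (2.403 + 69.4) = 0.03347.
So the output falls by 3.35 %.

3.35 %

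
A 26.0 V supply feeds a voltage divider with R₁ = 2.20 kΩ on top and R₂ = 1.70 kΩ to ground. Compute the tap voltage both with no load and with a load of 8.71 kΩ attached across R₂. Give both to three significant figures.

Unloaded: 11.3 V; loaded: 10.2 V

Open-circuit: V = 26.0 × 1.70/(2.20 + 1.70) = 11.3 V.
With the load, R₂ becomes R₂‖R_L = 1.422 kΩ, so V = 26.0 × 1.422/3.622 = 10.2 V.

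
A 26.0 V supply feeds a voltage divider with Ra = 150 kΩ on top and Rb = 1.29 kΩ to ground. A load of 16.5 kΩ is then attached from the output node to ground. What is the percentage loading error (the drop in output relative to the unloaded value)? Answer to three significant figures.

The divider's output (Thévenin) resistance is Ra‖Rb = 1.279 kΩ.
Fractional drop under load = R_th/(R_th + R_L) = 1.279 / (1.279 + 16.5) = 0.07194.
So the output falls by 7.19 %.

7.19 %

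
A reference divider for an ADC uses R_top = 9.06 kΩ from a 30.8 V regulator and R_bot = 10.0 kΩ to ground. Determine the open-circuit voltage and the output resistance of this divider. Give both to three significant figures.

V_th is the open-circuit tap voltage: 30.8 × 10.0/(9.06 + 10.0) = 16.2 V.
With the supply zeroed, R_top and R_bot appear in parallel from the tap: R_th = R_top‖R_bot = (9.06 × 10.0)/19.06 = 4.75 kΩ.

V_th = 16.2 V, R_th = 4.75 kΩ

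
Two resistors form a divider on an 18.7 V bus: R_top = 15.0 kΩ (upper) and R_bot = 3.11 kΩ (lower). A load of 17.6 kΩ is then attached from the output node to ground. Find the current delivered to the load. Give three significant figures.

R_bot‖R_L = 2.643 kΩ; V_out = 18.7 × 2.643/17.64 = 2.801 V.
I_L = V_out / R_L = 2.801 / 17.6 kΩ = 0.159 mA.

I_L ≈ 0.159 mA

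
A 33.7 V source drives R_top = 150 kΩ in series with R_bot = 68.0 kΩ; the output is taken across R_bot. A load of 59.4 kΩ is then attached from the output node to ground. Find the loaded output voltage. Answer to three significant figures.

V_out ≈ 5.88 V

The load sits in parallel with R_bot: R_bot‖R_L = (68.0 × 59.4) / (68.0 + 59.4) = 31.70 kΩ.
V_out = 33.7 × 31.70 / (150 + 31.70) = 33.7 × 31.70/181.7 = 5.88 V.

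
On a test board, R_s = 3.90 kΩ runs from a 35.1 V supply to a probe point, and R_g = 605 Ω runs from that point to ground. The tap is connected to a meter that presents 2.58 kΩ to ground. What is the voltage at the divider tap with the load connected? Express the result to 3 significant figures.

The load sits in parallel with R_g: R_g‖R_L = (605 × 2580) / (605 + 2580) = 490.1 Ω.
V_out = 35.1 × 490.1 / (3900 + 490.1) = 35.1 × 490.1/4390 = 3.92 V.

V_out ≈ 3.92 V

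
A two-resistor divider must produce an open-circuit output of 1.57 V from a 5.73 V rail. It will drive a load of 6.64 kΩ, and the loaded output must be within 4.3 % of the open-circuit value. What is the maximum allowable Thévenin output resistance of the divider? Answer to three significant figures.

Loading drop = R_th/(R_th + R_L) ≤ 0.0430, so R_th ≤ R_L · ε/(1−ε) = 6.64 kΩ × 0.0430/0.9570 = 298 Ω.

R_th ≤ 298 Ω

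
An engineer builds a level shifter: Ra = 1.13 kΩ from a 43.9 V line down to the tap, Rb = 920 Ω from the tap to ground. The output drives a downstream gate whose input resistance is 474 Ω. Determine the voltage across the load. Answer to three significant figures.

The load sits in parallel with Rb: Rb‖R_L = (920 × 474) / (920 + 474) = 312.8 Ω.
V_out = 43.9 × 312.8 / (1130 + 312.8) = 43.9 × 312.8/1443 = 9.52 V.

V_out ≈ 9.52 V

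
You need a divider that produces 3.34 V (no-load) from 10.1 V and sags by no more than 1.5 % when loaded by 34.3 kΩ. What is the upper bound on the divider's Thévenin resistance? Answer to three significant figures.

Loading drop = R_th/(R_th + R_L) ≤ 0.0150, so R_th ≤ R_L · ε/(1−ε) = 34.3 kΩ × 0.0150/0.9850 = 522 Ω.

R_th ≤ 522 Ω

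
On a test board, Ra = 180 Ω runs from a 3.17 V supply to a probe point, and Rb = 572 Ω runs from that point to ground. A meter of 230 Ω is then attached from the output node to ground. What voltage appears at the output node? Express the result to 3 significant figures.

V_out ≈ 1.51 V

The load sits in parallel with Rb: Rb‖R_L = (572 × 230) / (572 + 230) = 164.0 Ω.
V_out = 3.17 × 164.0 / (180 + 164.0) = 3.17 × 164.0/344.0 = 1.51 V.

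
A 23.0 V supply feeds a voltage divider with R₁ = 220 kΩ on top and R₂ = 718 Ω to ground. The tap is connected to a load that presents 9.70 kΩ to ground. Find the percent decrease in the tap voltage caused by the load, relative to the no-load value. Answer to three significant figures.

6.87 %

The divider's output (Thévenin) resistance is R₁‖R₂ = 715.7 Ω.
Fractional drop under load = R_th/(R_th + R_L) = 715.7 / (715.7 + 9700) = 0.06871.
So the output falls by 6.87 %.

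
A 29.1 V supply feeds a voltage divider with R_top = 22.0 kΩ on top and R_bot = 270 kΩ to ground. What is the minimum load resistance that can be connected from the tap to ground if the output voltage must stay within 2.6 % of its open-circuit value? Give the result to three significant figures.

R_L(min) ≈ 762 kΩ

Output resistance R_th = R_top‖R_bot = (22.0 × 270)/292.0 = 20.34 kΩ.
The fractional drop is R_th/(R_th + R_L); requiring this ≤ 0.0260 gives R_L ≥ R_th(1/0.0260 − 1) = 20.34 × 37.46 = 762 kΩ.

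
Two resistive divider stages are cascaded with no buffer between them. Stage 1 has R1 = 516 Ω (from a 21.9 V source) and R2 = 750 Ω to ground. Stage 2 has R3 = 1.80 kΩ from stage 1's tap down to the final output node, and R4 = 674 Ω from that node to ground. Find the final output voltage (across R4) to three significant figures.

Stage 2 presents R3+R4 = 2474 Ω as a load on stage 1's tap.
Stage 1's lower leg becomes R2‖(R3+R4) = 575.5 Ω, so V_mid = 21.9 × 575.5/1092 = 11.55 V.
Stage 2 is itself unloaded: V_out = V_mid × R4/(R3+R4) = 11.55 × 674/2474 = 3.15 V.

V_out ≈ 3.15 V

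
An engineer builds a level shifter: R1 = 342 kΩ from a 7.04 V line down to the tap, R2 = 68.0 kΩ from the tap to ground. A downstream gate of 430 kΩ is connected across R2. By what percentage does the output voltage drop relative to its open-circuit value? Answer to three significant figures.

11.7 %

Unloaded V = 7.04 × 68.0/410.0 = 1.1676 V.
Loaded: R2‖R_L = 58.71 kΩ, giving V = 7.04 × 58.71/400.7 = 1.0315 V.
Drop = (1.1676 − 1.0315) / 1.1676 = 11.7 %.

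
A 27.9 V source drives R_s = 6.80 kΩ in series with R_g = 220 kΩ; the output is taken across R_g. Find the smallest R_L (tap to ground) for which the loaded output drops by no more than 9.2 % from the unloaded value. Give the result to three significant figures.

Output resistance R_th = R_s‖R_g = (6.80 × 220)/226.8 = 6.596 kΩ.
The fractional drop is R_th/(R_th + R_L); requiring this ≤ 0.0920 gives R_L ≥ R_th(1/0.0920 − 1) = 6.596 × 9.870 = 65.1 kΩ.

R_L(min) ≈ 65.1 kΩ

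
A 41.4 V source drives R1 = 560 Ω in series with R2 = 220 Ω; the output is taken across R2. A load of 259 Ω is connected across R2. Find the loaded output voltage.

The load sits in parallel with R2: R2‖R_L = (220 × 259) / (220 + 259) = 119.0 Ω.
V_out = 41.4 × 119.0 / (560 + 119.0) = 41.4 × 119.0/679.0 = 7.25 V.
(Unloaded it would have been 11.7 V.)

V_out ≈ 7.25 V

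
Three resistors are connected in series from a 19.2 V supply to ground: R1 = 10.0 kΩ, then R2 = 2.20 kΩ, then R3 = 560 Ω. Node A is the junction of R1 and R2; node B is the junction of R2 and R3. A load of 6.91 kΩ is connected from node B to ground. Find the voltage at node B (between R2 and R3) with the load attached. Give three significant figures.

At node B, R3 is in parallel with the load: R3‖R_L = 518.0 Ω.
Below node A the resistance is R2 + (R3‖R_L) = 2718 Ω, so V_A = 19.2 × 2718/12720 = 4.103 V.
Then V_B = V_A × (R3‖R_L)/(R2 + R3‖R_L) = 4.103 × 518.0/2718 = 0.782 V.

V ≈ 0.782 V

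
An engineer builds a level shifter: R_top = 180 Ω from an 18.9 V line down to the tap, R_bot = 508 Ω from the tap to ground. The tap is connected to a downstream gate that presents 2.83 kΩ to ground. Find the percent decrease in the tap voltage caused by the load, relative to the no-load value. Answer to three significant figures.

The divider's output (Thévenin) resistance is R_top‖R_bot = 132.9 Ω.
Fractional drop under load = R_th/(R_th + R_L) = 132.9 / (132.9 + 2830) = 0.04486.
So the output falls by 4.49 %.

4.49 %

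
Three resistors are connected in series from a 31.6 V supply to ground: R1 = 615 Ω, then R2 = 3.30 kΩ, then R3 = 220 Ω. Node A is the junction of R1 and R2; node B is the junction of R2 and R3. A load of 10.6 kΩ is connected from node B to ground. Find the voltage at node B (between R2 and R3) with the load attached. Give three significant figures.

At node B, R3 is in parallel with the load: R3‖R_L = 215.5 Ω.
Below node A the resistance is R2 + (R3‖R_L) = 3516 Ω, so V_A = 31.6 × 3516/4131 = 26.90 V.
Then V_B = V_A × (R3‖R_L)/(R2 + R3‖R_L) = 26.90 × 215.5/3516 = 1.65 V.

V ≈ 1.65 V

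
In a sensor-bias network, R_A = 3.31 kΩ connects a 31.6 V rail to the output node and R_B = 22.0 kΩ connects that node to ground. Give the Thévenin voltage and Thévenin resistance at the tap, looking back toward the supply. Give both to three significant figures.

V_th is the open-circuit tap voltage: 31.6 × 22.0/(3.31 + 22.0) = 27.5 V.
With the supply zeroed, R_A and R_B appear in parallel from the tap: R_th = R_A‖R_B = (3.31 × 22.0)/25.31 = 2.88 kΩ.

V_th = 27.5 V, R_th = 2.88 kΩ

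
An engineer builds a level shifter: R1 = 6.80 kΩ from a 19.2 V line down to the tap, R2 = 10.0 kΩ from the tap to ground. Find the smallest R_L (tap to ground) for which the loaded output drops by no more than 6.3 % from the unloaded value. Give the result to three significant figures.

R_L(min) ≈ 60.2 kΩ

Output resistance R_th = R1‖R2 = (6.80 × 10.0)/16.80 = 4.048 kΩ.
The fractional drop is R_th/(R_th + R_L); requiring this ≤ 0.0630 gives R_L ≥ R_th(1/0.0630 − 1) = 4.048 × 14.87 = 60.2 kΩ.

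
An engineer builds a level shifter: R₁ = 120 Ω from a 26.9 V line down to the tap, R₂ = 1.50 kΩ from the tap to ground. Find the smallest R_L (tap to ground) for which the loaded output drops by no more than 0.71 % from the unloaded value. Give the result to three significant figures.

Output resistance R_th = R₁‖R₂ = (120 × 1500)/1620 = 111.1 Ω.
The fractional drop is R_th/(R_th + R_L); requiring this ≤ 0.00710 gives R_L ≥ R_th(1/0.00710 − 1) = 111.1 × 139.8 = 15.5 kΩ.

R_L(min) ≈ 15.5 kΩ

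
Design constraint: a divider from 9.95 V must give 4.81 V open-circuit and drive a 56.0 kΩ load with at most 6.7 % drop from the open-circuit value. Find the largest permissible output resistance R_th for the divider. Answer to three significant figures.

Loading drop = R_th/(R_th + R_L) ≤ 0.0670, so R_th ≤ R_L · ε/(1−ε) = 56.0 kΩ × 0.0670/0.9330 = 4.02 kΩ.
(Any R1, R2 with R2/(R1+R2) = 0.483 and R1‖R2 ≤ 4.02 kΩ will meet the spec.)

R_th ≤ 4.02 kΩ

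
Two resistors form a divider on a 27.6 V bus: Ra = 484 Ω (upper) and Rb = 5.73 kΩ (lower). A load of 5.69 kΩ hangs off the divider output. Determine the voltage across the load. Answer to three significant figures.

V_out ≈ 23.6 V

The load sits in parallel with Rb: Rb‖R_L = (5730 × 5690) / (5730 + 5690) = 2855 Ω.
V_out = 27.6 × 2855 / (484 + 2855) = 27.6 × 2855/3339 = 23.6 V.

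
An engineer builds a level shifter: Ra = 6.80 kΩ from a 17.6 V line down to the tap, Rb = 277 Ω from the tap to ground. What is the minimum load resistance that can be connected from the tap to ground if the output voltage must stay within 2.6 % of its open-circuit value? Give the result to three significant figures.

R_L(min) ≈ 9.97 kΩ

Output resistance R_th = Ra‖Rb = (6800 × 277)/7077 = 266.2 Ω.
The fractional drop is R_th/(R_th + R_L); requiring this ≤ 0.0260 gives R_L ≥ R_th(1/0.0260 − 1) = 266.2 × 37.46 = 9.97 kΩ.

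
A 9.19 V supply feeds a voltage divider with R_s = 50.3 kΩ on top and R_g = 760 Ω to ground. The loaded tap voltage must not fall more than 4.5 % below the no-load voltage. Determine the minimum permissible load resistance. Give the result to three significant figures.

Output resistance R_th = R_s‖R_g = (50300 × 760)/51060 = 748.7 Ω.
The fractional drop is R_th/(R_th + R_L); requiring this ≤ 0.0450 gives R_L ≥ R_th(1/0.0450 − 1) = 748.7 × 21.22 = 15.9 kΩ.

R_L(min) ≈ 15.9 kΩ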